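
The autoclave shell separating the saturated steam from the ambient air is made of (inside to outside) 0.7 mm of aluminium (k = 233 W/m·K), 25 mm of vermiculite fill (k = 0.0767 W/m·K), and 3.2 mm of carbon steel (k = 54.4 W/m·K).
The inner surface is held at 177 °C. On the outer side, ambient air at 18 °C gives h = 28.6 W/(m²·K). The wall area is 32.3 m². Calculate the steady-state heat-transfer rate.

Q ≈ 14200 W

Series thermal resistances:
R_aluminium = L/(kA) = 0.0007/(233×32.3) = 9.301×10^-8 K/W
R_vermiculite fill = L/(kA) = 0.025/(0.0767×32.3) = 0.01009 K/W
R_carbon steel = L/(kA) = 0.0032/(54.4×32.3) = 1.821×10^-6 K/W
R_outer film = 1/(h_o·A) = 1/(28.6×32.3) = 0.001083 K/W
R_total = 0.01118 K/W
Q = ΔT / R_total = 159 / 0.01118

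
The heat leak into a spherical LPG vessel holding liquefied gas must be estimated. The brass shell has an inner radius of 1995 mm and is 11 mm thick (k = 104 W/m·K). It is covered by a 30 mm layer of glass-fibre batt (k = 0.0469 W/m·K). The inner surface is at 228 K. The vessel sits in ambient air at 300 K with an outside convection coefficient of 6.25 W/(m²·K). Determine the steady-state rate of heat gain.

Q ≈ 4630 W

Each spherical layer contributes R = (1/r_i − 1/r_o)/(4πk):
R_brass shell = (1/1.995 − 1/2.006)/(4π×104) = 2.103×10^-6 K/W
R_glass-fibre batt = (1/2.006 − 1/2.036)/(4π×0.0469) = 0.01246 K/W
R_outer film = 1/(h·4πr_o²) = 1/(6.25×4π×2.036²) = 0.003072 K/W
R_total = 0.01554 K/W
Q = ΔT/R_total = 72/0.01554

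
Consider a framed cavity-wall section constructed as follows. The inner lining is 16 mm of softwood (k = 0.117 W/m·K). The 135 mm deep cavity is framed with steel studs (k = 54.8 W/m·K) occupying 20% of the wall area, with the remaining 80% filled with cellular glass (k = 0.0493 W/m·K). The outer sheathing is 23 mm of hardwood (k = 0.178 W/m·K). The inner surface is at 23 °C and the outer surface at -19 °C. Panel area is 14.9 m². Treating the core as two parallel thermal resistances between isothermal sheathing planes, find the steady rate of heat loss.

Sheathing layers in series; stud and cavity paths in parallel between them.
R_inner = 0.016/(0.117×14.9) = 0.009178 K/W
R_stud  = 0.135/(54.8×0.2×14.9) = 8.267×10^-4 K/W
R_cav   = 0.135/(0.0493×0.8×14.9) = 0.2297 K/W
1/R_core = 1/R_stud + 1/R_cav → R_core = 8.237×10^-4 K/W
R_outer = 0.023/(0.178×14.9) = 0.008672 K/W
R_total = 0.01867 K/W
Q = ΔT/R_total = 42/0.01867

Q ≈ 2250 W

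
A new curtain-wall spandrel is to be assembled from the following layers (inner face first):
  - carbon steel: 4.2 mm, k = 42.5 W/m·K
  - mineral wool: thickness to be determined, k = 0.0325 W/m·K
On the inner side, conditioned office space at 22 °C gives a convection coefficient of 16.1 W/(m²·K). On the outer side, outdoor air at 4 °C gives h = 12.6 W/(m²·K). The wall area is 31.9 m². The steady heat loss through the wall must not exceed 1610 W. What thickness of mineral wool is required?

L ≈ 6.99 mm

Thermal resistances in series:
R_inner film = 1/(h_i·A) = 1/(16.1×31.9) = 0.001947 K/W
R_carbon steel = L/(kA) = 0.0042/(42.5×31.9) = 3.098×10^-6 K/W
R_outer film = 1/(h_o·A) = 1/(12.6×31.9) = 0.002488 K/W
Sum of the known resistances R_other = 0.004438 K/W
Required total resistance R_tot = ΔT/Q_allow = 18/1610 = 0.01118 K/W
R_mineral wool = R_tot − R_other = 0.006742 K/W
L = R·k·A = 0.006742×0.0325×31.9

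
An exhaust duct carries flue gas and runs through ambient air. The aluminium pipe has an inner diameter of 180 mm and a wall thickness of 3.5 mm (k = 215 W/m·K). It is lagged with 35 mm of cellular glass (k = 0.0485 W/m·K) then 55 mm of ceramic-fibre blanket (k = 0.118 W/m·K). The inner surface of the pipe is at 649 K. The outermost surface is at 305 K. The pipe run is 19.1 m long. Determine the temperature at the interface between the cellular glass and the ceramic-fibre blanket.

Radial resistances (cylindrical: R_cond = ln(r_o/r_i)/(2πkL), R_conv = 1/(h·2πrL)):
R_aluminium pipe wall = ln(93.5/90)/(2π×215×19.1) = 1.479×10^-6 K/W
R_cellular glass = ln(128.5/93.5)/(2π×0.0485×19.1) = 0.05463 K/W
R_ceramic-fibre blanket = ln(183.5/128.5)/(2π×0.118×19.1) = 0.02516 K/W
R_total = 0.07979 K/W
Q = ΔT/R_total = 344/0.07979
Q = 4310 W
T_interface = T_inner − Q·ΣR(inner→interface) = 649 − 4310×0.05463

T ≈ 413 K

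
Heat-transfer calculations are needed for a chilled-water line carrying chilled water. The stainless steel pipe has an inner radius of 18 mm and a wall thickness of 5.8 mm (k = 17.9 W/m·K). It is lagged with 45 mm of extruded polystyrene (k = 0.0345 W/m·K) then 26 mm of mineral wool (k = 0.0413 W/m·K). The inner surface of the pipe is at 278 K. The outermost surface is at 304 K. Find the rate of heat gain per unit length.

q′ ≈ 4.24 W/m

Radial resistances (cylindrical: R_cond = ln(r_o/r_i)/(2πkL), R_conv = 1/(h·2πrL)):
R_stainless steel pipe wall = ln(23.8/18)/(2π×17.9×1) = 0.002483 K/W
R_extruded polystyrene = ln(68.8/23.8)/(2π×0.0345×1) = 4.897 K/W
R_mineral wool = ln(94.8/68.8)/(2π×0.0413×1) = 1.235 K/W
R_total = 6.135 K/W
Q = ΔT/R_total = 26/6.135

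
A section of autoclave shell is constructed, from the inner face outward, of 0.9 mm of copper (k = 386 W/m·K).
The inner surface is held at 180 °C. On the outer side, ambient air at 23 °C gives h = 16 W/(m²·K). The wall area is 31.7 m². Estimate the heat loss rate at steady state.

Q ≈ 79600 W

Model the wall as resistances in series:
R_copper = L/(kA) = 0.0009/(386×31.7) = 7.355×10^-8 K/W
R_outer film = 1/(h_o·A) = 1/(16×31.7) = 0.001972 K/W
R_total = 0.001972 K/W
Q = ΔT / R_total = 157 / 0.001972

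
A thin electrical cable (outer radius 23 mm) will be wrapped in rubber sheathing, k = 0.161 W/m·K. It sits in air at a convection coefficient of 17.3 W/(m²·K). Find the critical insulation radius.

For a cylinder r_cr = k/h = 0.161/17.3
r_cr = 9.31 mm; since the bare radius (23 mm) is above r_cr, any added insulation will reduce heat loss.

r_cr ≈ 9.31 mm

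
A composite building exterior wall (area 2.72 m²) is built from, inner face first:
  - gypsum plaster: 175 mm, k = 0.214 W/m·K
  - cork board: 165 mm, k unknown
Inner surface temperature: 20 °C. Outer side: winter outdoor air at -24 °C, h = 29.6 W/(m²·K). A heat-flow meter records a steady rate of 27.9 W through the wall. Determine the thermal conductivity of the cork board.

Series thermal resistances:
R_gypsum plaster = L/(kA) = 0.175/(0.214×2.72) = 0.3006 K/W
R_outer film = 1/(h_o·A) = 1/(29.6×2.72) = 0.01242 K/W
Sum of known resistances R_other = 0.3131 K/W
Total R = ΔT/Q = 44/27.9 = 1.577 K/W
R_cork board = R_total − R_other = 1.264 K/W
k = L/(R·A) = 0.165/(1.264×2.72)

k ≈ 0.048 W/(m·K)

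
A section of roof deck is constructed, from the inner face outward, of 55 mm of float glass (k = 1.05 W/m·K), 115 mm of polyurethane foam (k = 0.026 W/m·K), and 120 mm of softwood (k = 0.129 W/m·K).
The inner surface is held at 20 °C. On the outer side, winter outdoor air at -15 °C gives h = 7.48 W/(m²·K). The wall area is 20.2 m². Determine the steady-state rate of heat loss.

Q ≈ 128 W

Model the wall as resistances in series:
R_float glass = L/(kA) = 0.055/(1.05×20.2) = 0.002593 K/W
R_polyurethane foam = L/(kA) = 0.115/(0.026×20.2) = 0.219 K/W
R_softwood = L/(kA) = 0.12/(0.129×20.2) = 0.04605 K/W
R_outer film = 1/(h_o·A) = 1/(7.48×20.2) = 0.006618 K/W
R_total = 0.2742 K/W
Q = ΔT / R_total = 35 / 0.2742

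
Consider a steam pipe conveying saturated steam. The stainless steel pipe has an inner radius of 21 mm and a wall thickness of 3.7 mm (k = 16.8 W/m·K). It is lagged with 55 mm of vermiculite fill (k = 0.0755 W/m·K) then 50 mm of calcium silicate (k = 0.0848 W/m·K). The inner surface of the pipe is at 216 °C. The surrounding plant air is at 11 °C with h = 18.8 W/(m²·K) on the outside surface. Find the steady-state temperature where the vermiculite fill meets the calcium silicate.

Radial resistances (cylindrical: R_cond = ln(r_o/r_i)/(2πkL), R_conv = 1/(h·2πrL)):
R_stainless steel pipe wall = ln(24.7/21)/(2π×16.8×1) = 0.001537 K/W
R_vermiculite fill = ln(79.7/24.7)/(2π×0.0755×1) = 2.469 K/W
R_calcium silicate = ln(129.7/79.7)/(2π×0.0848×1) = 0.9139 K/W
R_outer film = 1/(h_o·2πr_oL) = 1/(18.8×2π×0.1297×1) = 0.06527 K/W
R_total = 3.45 K/W
Q = ΔT/R_total = 205/3.45
Q = 59.4 W/m
T_interface = T_inner − Q·ΣR(inner→interface) = 216 − 59.4×2.471

T ≈ 69.2 °C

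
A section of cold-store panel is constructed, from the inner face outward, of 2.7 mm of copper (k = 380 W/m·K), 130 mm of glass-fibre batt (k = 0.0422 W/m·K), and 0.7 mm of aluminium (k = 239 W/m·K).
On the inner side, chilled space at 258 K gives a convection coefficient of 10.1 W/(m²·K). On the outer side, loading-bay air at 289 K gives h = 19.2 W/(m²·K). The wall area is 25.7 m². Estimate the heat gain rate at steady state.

Series thermal resistances:
R_inner film = 1/(h_i·A) = 1/(10.1×25.7) = 0.003853 K/W
R_copper = L/(kA) = 0.0027/(380×25.7) = 2.765×10^-7 K/W
R_glass-fibre batt = L/(kA) = 0.13/(0.0422×25.7) = 0.1199 K/W
R_aluminium = L/(kA) = 0.0007/(239×25.7) = 1.14×10^-7 K/W
R_outer film = 1/(h_o·A) = 1/(19.2×25.7) = 0.002027 K/W
R_total = 0.1257 K/W
Q = ΔT / R_total = 31 / 0.1257

Q ≈ 247 W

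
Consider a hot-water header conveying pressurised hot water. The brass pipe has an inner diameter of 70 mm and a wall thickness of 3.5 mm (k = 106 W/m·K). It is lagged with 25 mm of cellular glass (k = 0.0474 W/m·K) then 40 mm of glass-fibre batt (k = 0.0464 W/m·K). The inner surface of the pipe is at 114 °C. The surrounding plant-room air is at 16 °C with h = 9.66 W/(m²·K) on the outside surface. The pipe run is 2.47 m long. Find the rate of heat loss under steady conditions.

Q ≈ 68.9 W

Cylindrical conduction, so R = ln(r₂/r₁)/(2πkL) per layer, in series:
R_brass pipe wall = ln(38.5/35)/(2π×106×2.47) = 5.794×10^-5 K/W
R_cellular glass = ln(63.5/38.5)/(2π×0.0474×2.47) = 0.6802 K/W
R_glass-fibre batt = ln(103.5/63.5)/(2π×0.0464×2.47) = 0.6784 K/W
R_outer film = 1/(h_o·2πr_oL) = 1/(9.66×2π×0.1035×2.47) = 0.06445 K/W
R_total = 1.423 K/W
Q = ΔT/R_total = 98/1.423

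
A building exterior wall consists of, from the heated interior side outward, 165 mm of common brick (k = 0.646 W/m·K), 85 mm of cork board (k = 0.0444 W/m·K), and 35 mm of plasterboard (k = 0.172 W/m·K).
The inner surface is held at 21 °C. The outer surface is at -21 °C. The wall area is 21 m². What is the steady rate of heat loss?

Q ≈ 372 W

Series thermal resistances:
R_common brick = L/(kA) = 0.165/(0.646×21) = 0.01216 K/W
R_cork board = L/(kA) = 0.085/(0.0444×21) = 0.09116 K/W
R_plasterboard = L/(kA) = 0.035/(0.172×21) = 0.00969 K/W
R_total = 0.113 K/W
Q = ΔT / R_total = 42 / 0.113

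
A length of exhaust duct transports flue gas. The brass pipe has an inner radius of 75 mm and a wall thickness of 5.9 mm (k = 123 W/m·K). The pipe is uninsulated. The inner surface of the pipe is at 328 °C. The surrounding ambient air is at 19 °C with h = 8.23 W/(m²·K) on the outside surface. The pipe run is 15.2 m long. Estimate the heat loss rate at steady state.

Q ≈ 19600 W

Radial resistances (cylindrical: R_cond = ln(r_o/r_i)/(2πkL), R_conv = 1/(h·2πrL)):
R_brass pipe wall = ln(80.9/75)/(2π×123×15.2) = 6.446×10^-6 K/W
R_outer film = 1/(h_o·2πr_oL) = 1/(8.23×2π×0.0809×15.2) = 0.01573 K/W
R_total = 0.01573 K/W
Q = ΔT/R_total = 309/0.01573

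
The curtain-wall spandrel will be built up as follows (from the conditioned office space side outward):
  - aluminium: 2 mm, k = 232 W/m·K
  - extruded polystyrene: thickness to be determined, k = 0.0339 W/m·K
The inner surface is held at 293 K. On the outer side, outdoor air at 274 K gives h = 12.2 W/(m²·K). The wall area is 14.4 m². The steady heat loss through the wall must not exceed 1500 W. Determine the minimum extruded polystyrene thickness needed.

L ≈ 3.4 mm

Thermal resistances in series:
R_aluminium = L/(kA) = 0.002/(232×14.4) = 5.987×10^-7 K/W
R_outer film = 1/(h_o·A) = 1/(12.2×14.4) = 0.005692 K/W
Sum of the known resistances R_other = 0.005693 K/W
Required total resistance R_tot = ΔT/Q_allow = 19/1500 = 0.01267 K/W
R_extruded polystyrene = R_tot − R_other = 0.006974 K/W
L = R·k·A = 0.006974×0.0339×14.4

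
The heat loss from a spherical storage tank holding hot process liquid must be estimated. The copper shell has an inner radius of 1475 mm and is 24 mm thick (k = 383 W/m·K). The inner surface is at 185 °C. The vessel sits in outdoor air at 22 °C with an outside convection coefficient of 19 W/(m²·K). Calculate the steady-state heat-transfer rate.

Each spherical layer contributes R = (1/r_i − 1/r_o)/(4πk):
R_copper shell = (1/1.475 − 1/1.499)/(4π×383) = 2.255×10^-6 K/W
R_outer film = 1/(h·4πr_o²) = 1/(19×4π×1.499²) = 0.001864 K/W
R_total = 0.001866 K/W
Q = ΔT/R_total = 163/0.001866

Q ≈ 87300 W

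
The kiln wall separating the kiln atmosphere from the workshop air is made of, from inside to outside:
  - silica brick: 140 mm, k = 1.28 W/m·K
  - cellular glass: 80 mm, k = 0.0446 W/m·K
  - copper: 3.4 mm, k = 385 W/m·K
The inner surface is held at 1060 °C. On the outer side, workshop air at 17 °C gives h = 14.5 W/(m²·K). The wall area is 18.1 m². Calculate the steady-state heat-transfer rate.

Q ≈ 9570 W

Treating each layer as a thermal resistance in series:
R_silica brick = L/(kA) = 0.14/(1.28×18.1) = 0.006043 K/W
R_cellular glass = L/(kA) = 0.08/(0.0446×18.1) = 0.0991 K/W
R_copper = L/(kA) = 0.0034/(385×18.1) = 4.879×10^-7 K/W
R_outer film = 1/(h_o·A) = 1/(14.5×18.1) = 0.00381 K/W
R_total = 0.109 K/W
Q = ΔT / R_total = 1043 / 0.109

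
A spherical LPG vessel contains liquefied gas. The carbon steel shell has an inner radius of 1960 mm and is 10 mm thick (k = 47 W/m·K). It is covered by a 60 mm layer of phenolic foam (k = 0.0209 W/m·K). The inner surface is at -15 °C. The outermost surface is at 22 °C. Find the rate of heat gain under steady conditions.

For a spherical shell R = (1/r₁ − 1/r₂)/(4πk); film R = 1/(h·4πr²). In series:
R_carbon steel shell = (1/1.96 − 1/1.97)/(4π×47) = 4.385×10^-6 K/W
R_phenolic foam = (1/1.97 − 1/2.03)/(4π×0.0209) = 0.05713 K/W
R_total = 0.05713 K/W
Q = ΔT/R_total = 37/0.05713

Q ≈ 648 W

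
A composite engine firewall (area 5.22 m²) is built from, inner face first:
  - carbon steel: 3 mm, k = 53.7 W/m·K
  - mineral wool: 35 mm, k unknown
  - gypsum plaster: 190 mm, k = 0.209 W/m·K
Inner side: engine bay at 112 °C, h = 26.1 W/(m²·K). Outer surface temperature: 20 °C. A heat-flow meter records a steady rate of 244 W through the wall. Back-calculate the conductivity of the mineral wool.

Treating each layer as a thermal resistance in series:
R_inner film = 1/(h_i·A) = 1/(26.1×5.22) = 0.00734 K/W
R_carbon steel = L/(kA) = 0.003/(53.7×5.22) = 1.07×10^-5 K/W
R_gypsum plaster = L/(kA) = 0.19/(0.209×5.22) = 0.1742 K/W
Sum of known resistances R_other = 0.1815 K/W
Total R = ΔT/Q = 92/244 = 0.377 K/W
R_mineral wool = R_total − R_other = 0.1955 K/W
k = L/(R·A) = 0.035/(0.1955×5.22)

k ≈ 0.0343 W/(m·K)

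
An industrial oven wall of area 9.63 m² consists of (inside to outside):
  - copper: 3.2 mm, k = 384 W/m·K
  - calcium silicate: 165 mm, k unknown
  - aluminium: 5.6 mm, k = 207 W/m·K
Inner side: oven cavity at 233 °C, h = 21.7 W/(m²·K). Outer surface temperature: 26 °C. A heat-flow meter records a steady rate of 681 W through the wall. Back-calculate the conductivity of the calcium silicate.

k ≈ 0.0573 W/(m·K)

Series thermal resistances:
R_inner film = 1/(h_i·A) = 1/(21.7×9.63) = 0.004785 K/W
R_copper = L/(kA) = 0.0032/(384×9.63) = 8.654×10^-7 K/W
R_aluminium = L/(kA) = 0.0056/(207×9.63) = 2.809×10^-6 K/W
Sum of known resistances R_other = 0.004789 K/W
Total R = ΔT/Q = 207/681 = 0.304 K/W
R_calcium silicate = R_total − R_other = 0.2992 K/W
k = L/(R·A) = 0.165/(0.2992×9.63)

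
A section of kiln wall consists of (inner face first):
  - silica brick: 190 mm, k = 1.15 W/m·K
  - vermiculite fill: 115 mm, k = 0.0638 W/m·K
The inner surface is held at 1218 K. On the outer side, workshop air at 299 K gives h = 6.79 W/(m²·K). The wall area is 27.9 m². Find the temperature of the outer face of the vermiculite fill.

T ≈ 363 K

Treating each layer as a thermal resistance in series:
R_silica brick = L/(kA) = 0.19/(1.15×27.9) = 0.005922 K/W
R_vermiculite fill = L/(kA) = 0.115/(0.0638×27.9) = 0.06461 K/W
R_outer film = 1/(h_o·A) = 1/(6.79×27.9) = 0.005279 K/W
R_total = 0.07581 K/W;  Q = ΔT/R_total = 919/0.07581 = 12120 W
T_interface = T_inner − Q·ΣR(inner→interface) = 1218 − 12100×0.07053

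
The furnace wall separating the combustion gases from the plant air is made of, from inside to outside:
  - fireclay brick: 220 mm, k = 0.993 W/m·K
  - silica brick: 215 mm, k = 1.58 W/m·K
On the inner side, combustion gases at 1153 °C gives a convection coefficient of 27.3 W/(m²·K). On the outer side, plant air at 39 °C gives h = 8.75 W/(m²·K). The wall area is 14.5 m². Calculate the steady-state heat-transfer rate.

Q ≈ 31800 W

Series thermal resistances:
R_inner film = 1/(h_i·A) = 1/(27.3×14.5) = 0.002526 K/W
R_fireclay brick = L/(kA) = 0.22/(0.993×14.5) = 0.01528 K/W
R_silica brick = L/(kA) = 0.215/(1.58×14.5) = 0.009385 K/W
R_outer film = 1/(h_o·A) = 1/(8.75×14.5) = 0.007882 K/W
R_total = 0.03507 K/W
Q = ΔT / R_total = 1114 / 0.03507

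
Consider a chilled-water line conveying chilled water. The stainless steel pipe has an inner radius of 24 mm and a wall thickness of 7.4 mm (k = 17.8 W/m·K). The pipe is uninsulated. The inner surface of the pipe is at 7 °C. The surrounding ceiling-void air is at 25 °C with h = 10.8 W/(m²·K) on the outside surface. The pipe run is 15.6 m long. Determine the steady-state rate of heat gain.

Cylindrical conduction, so R = ln(r₂/r₁)/(2πkL) per layer, in series:
R_stainless steel pipe wall = ln(31.4/24)/(2π×17.8×15.6) = 1.54×10^-4 K/W
R_outer film = 1/(h_o·2πr_oL) = 1/(10.8×2π×0.0314×15.6) = 0.03008 K/W
R_total = 0.03024 K/W
Q = ΔT/R_total = 18/0.03024

Q ≈ 595 W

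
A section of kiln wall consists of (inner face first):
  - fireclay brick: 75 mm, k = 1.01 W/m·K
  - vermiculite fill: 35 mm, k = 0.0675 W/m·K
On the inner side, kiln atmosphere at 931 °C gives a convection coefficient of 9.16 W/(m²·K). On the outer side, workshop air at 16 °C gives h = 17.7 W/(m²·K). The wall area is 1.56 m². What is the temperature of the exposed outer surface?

T ≈ 84.2 °C

Series thermal resistances:
R_inner film = 1/(h_i·A) = 1/(9.16×1.56) = 0.06998 K/W
R_fireclay brick = L/(kA) = 0.075/(1.01×1.56) = 0.0476 K/W
R_vermiculite fill = L/(kA) = 0.035/(0.0675×1.56) = 0.3324 K/W
R_outer film = 1/(h_o·A) = 1/(17.7×1.56) = 0.03622 K/W
R_total = 0.4862 K/W;  Q = ΔT/R_total = 915/0.4862 = 1882 W
T_interface = T_inner − Q·ΣR(inner→interface) = 931 − 1880×0.45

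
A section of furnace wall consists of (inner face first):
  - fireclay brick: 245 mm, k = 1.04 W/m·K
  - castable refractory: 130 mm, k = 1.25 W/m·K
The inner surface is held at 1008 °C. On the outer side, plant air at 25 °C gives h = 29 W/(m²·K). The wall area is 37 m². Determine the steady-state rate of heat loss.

Q ≈ 97200 W

Treating each layer as a thermal resistance in series:
R_fireclay brick = L/(kA) = 0.245/(1.04×37) = 0.006367 K/W
R_castable refractory = L/(kA) = 0.13/(1.25×37) = 0.002811 K/W
R_outer film = 1/(h_o·A) = 1/(29×37) = 9.32×10^-4 K/W
R_total = 0.01011 K/W
Q = ΔT / R_total = 983 / 0.01011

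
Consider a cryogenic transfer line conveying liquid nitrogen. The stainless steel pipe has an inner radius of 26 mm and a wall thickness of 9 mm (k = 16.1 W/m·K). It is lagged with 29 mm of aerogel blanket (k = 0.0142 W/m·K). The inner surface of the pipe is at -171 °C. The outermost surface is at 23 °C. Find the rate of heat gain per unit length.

Per-layer cylindrical resistances, series-summed:
R_stainless steel pipe wall = ln(35/26)/(2π×16.1×1) = 0.002938 K/W
R_aerogel blanket = ln(64/35)/(2π×0.0142×1) = 6.764 K/W
R_total = 6.767 K/W
Q = ΔT/R_total = 194/6.767

q′ ≈ 28.7 W/m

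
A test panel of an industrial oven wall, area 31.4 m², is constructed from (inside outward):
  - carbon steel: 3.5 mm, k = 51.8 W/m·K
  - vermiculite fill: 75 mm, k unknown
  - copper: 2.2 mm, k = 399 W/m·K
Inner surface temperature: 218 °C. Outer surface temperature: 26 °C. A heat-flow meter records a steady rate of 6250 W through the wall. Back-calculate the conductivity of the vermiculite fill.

Thermal resistances in series:
R_carbon steel = L/(kA) = 0.0035/(51.8×31.4) = 2.152×10^-6 K/W
R_copper = L/(kA) = 0.0022/(399×31.4) = 1.756×10^-7 K/W
Sum of known resistances R_other = 2.327×10^-6 K/W
Total R = ΔT/Q = 192/6250 = 0.03072 K/W
R_vermiculite fill = R_total − R_other = 0.03072 K/W
k = L/(R·A) = 0.075/(0.03072×31.4)

k ≈ 0.0778 W/(m·K)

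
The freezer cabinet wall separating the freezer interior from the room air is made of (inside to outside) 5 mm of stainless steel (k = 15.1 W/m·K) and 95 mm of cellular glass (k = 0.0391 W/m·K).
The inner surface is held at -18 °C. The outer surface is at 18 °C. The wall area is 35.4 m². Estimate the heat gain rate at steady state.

Thermal resistances in series:
R_stainless steel = L/(kA) = 0.005/(15.1×35.4) = 9.354×10^-6 K/W
R_cellular glass = L/(kA) = 0.095/(0.0391×35.4) = 0.06863 K/W
R_total = 0.06864 K/W
Q = ΔT / R_total = 36 / 0.06864

Q ≈ 524 W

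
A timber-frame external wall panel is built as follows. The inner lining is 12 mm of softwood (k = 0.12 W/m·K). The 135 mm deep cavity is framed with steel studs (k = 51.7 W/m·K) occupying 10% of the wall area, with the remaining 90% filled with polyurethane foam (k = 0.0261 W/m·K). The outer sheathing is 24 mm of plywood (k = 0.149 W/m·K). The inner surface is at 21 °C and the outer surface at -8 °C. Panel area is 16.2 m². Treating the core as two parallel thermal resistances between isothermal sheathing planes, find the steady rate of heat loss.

Q ≈ 1640 W

Sheathing layers in series; stud and cavity paths in parallel between them.
R_inner = 0.012/(0.12×16.2) = 0.006173 K/W
R_stud  = 0.135/(51.7×0.1×16.2) = 0.001612 K/W
R_cav   = 0.135/(0.0261×0.9×16.2) = 0.3548 K/W
1/R_core = 1/R_stud + 1/R_cav → R_core = 0.001605 K/W
R_outer = 0.024/(0.149×16.2) = 0.009943 K/W
R_total = 0.01772 K/W
Q = ΔT/R_total = 29/0.01772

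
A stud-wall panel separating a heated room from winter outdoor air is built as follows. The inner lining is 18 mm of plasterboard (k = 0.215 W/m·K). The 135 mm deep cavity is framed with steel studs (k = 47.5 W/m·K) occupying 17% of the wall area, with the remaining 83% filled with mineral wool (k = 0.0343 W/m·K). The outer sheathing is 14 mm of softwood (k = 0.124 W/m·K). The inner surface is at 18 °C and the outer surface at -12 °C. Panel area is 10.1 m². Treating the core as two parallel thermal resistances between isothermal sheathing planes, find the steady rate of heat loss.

Sheathing layers in series; stud and cavity paths in parallel between them.
R_inner = 0.018/(0.215×10.1) = 0.008289 K/W
R_stud  = 0.135/(47.5×0.17×10.1) = 0.001655 K/W
R_cav   = 0.135/(0.0343×0.83×10.1) = 0.4695 K/W
1/R_core = 1/R_stud + 1/R_cav → R_core = 0.001649 K/W
R_outer = 0.014/(0.124×10.1) = 0.01118 K/W
R_total = 0.02112 K/W
Q = ΔT/R_total = 30/0.02112

Q ≈ 1420 W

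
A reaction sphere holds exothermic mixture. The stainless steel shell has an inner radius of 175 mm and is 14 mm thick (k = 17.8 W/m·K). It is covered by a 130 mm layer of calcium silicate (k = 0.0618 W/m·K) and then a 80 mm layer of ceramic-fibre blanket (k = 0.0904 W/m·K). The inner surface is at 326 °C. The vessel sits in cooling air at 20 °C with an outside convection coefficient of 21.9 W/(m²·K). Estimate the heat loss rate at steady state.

Q ≈ 91.2 W

Radial (spherical) resistances in series:
R_stainless steel shell = (1/0.175 − 1/0.189)/(4π×17.8) = 0.001892 K/W
R_calcium silicate = (1/0.189 − 1/0.319)/(4π×0.0618) = 2.776 K/W
R_ceramic-fibre blanket = (1/0.319 − 1/0.399)/(4π×0.0904) = 0.5533 K/W
R_outer film = 1/(h·4πr_o²) = 1/(21.9×4π×0.399²) = 0.02282 K/W
R_total = 3.354 K/W
Q = ΔT/R_total = 306/3.354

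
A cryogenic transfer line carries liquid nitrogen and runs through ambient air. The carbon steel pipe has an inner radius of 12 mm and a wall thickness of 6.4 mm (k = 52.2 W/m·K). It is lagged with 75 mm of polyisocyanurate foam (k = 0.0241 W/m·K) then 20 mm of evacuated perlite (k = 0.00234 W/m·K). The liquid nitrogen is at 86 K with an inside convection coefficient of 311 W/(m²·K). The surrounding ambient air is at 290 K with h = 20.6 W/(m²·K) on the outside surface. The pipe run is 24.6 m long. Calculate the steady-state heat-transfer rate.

Q ≈ 209 W

Radial resistances (cylindrical: R_cond = ln(r_o/r_i)/(2πkL), R_conv = 1/(h·2πrL)):
R_inner film = 1/(h_i·2πr₁L) = 1/(311×2π×0.012×24.6) = 0.001734 K/W
R_carbon steel pipe wall = ln(18.4/12)/(2π×52.2×24.6) = 5.298×10^-5 K/W
R_polyisocyanurate foam = ln(93.4/18.4)/(2π×0.0241×24.6) = 0.4361 K/W
R_evacuated perlite = ln(113.4/93.4)/(2π×0.00234×24.6) = 0.5365 K/W
R_outer film = 1/(h_o·2πr_oL) = 1/(20.6×2π×0.1134×24.6) = 0.00277 K/W
R_total = 0.9771 K/W
Q = ΔT/R_total = 204/0.9771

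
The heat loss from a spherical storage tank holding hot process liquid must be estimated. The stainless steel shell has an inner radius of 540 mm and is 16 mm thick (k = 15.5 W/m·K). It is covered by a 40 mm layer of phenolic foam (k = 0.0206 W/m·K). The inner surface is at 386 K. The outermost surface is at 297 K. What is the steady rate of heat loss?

Q ≈ 191 W

Spherical conduction: R = (1/r_in − 1/r_out)/(4πk) per layer; series-sum.
R_stainless steel shell = (1/0.54 − 1/0.556)/(4π×15.5) = 2.736×10^-4 K/W
R_phenolic foam = (1/0.556 − 1/0.596)/(4π×0.0206) = 0.4663 K/W
R_total = 0.4666 K/W
Q = ΔT/R_total = 89/0.4666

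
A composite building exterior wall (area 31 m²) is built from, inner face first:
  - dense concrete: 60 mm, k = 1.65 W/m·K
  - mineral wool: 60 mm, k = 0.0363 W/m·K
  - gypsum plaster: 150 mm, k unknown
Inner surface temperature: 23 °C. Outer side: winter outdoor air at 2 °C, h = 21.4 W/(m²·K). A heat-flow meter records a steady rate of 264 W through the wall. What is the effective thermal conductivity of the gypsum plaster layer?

Thermal resistances in series:
R_dense concrete = L/(kA) = 0.06/(1.65×31) = 0.001173 K/W
R_mineral wool = L/(kA) = 0.06/(0.0363×31) = 0.05332 K/W
R_outer film = 1/(h_o·A) = 1/(21.4×31) = 0.001507 K/W
Sum of known resistances R_other = 0.056 K/W
Total R = ΔT/Q = 21/264 = 0.07955 K/W
R_gypsum plaster = R_total − R_other = 0.02355 K/W
k = L/(R·A) = 0.15/(0.02355×31)

k ≈ 0.206 W/(m·K)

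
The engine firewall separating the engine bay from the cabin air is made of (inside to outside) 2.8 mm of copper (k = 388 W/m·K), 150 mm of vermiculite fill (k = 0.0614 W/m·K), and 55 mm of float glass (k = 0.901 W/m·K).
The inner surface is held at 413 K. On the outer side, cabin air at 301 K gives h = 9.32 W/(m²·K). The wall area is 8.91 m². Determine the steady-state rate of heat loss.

Q ≈ 382 W

Model the wall as resistances in series:
R_copper = L/(kA) = 0.0028/(388×8.91) = 8.099×10^-7 K/W
R_vermiculite fill = L/(kA) = 0.15/(0.0614×8.91) = 0.2742 K/W
R_float glass = L/(kA) = 0.055/(0.901×8.91) = 0.006851 K/W
R_outer film = 1/(h_o·A) = 1/(9.32×8.91) = 0.01204 K/W
R_total = 0.2931 K/W
Q = ΔT / R_total = 112 / 0.2931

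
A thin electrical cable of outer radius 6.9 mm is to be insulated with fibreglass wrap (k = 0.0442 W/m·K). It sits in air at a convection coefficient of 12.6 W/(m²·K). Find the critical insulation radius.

For a cylinder r_cr = k/h = 0.0442/12.6
r_cr = 3.51 mm; since the bare radius (6.9 mm) is above r_cr, any added insulation will reduce heat loss.

r_cr ≈ 3.51 mm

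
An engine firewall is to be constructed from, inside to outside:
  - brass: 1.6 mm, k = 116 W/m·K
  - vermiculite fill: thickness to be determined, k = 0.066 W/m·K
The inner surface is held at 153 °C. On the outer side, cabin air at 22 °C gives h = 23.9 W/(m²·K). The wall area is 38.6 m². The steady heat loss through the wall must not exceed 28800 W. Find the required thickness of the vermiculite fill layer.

L ≈ 8.83 mm

Using the resistance-network approach (series):
R_brass = L/(kA) = 0.0016/(116×38.6) = 3.573×10^-7 K/W
R_outer film = 1/(h_o·A) = 1/(23.9×38.6) = 0.001084 K/W
Sum of the known resistances R_other = 0.001084 K/W
Required total resistance R_tot = ΔT/Q_allow = 131/28800 = 0.004549 K/W
R_vermiculite fill = R_tot − R_other = 0.003464 K/W
L = R·k·A = 0.003464×0.066×38.6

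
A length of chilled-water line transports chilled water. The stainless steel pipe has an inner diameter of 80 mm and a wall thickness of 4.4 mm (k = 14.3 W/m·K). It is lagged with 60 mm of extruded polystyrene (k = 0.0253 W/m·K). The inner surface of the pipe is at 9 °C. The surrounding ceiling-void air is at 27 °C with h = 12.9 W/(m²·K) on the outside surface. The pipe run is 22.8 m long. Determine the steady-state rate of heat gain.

Q ≈ 74.6 W

Treating each annulus and film as a series resistance:
R_stainless steel pipe wall = ln(44.4/40)/(2π×14.3×22.8) = 5.094×10^-5 K/W
R_extruded polystyrene = ln(104.4/44.4)/(2π×0.0253×22.8) = 0.2359 K/W
R_outer film = 1/(h_o·2πr_oL) = 1/(12.9×2π×0.1044×22.8) = 0.005183 K/W
R_total = 0.2411 K/W
Q = ΔT/R_total = 18/0.2411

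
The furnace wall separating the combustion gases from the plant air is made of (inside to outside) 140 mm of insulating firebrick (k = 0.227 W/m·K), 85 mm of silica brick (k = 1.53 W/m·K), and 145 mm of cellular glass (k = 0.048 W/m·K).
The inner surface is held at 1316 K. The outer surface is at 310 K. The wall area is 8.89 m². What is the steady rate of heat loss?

Treating each layer as a thermal resistance in series:
R_insulating firebrick = L/(kA) = 0.14/(0.227×8.89) = 0.06937 K/W
R_silica brick = L/(kA) = 0.085/(1.53×8.89) = 0.006249 K/W
R_cellular glass = L/(kA) = 0.145/(0.048×8.89) = 0.3398 K/W
R_total = 0.4154 K/W
Q = ΔT / R_total = 1006 / 0.4154

Q ≈ 2420 W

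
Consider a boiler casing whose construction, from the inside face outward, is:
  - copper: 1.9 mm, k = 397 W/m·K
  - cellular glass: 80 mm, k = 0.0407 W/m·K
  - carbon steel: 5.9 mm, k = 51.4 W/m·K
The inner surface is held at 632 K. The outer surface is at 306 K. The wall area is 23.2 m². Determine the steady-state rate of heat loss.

Using the resistance-network approach (series):
R_copper = L/(kA) = 0.0019/(397×23.2) = 2.063×10^-7 K/W
R_cellular glass = L/(kA) = 0.08/(0.0407×23.2) = 0.08472 K/W
R_carbon steel = L/(kA) = 0.0059/(51.4×23.2) = 4.948×10^-6 K/W
R_total = 0.08473 K/W
Q = ΔT / R_total = 326 / 0.08473

Q ≈ 3850 W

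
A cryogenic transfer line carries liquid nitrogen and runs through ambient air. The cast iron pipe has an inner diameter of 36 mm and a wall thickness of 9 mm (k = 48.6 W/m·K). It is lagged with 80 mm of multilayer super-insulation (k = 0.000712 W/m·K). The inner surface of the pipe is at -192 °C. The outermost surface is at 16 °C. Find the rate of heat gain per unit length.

Radial resistances (cylindrical: R_cond = ln(r_o/r_i)/(2πkL), R_conv = 1/(h·2πrL)):
R_cast iron pipe wall = ln(27/18)/(2π×48.6×1) = 0.001328 K/W
R_multilayer super-insulation = ln(107/27)/(2π×0.000712×1) = 307.8 K/W
R_total = 307.8 K/W
Q = ΔT/R_total = 208/307.8

q′ ≈ 0.676 W/m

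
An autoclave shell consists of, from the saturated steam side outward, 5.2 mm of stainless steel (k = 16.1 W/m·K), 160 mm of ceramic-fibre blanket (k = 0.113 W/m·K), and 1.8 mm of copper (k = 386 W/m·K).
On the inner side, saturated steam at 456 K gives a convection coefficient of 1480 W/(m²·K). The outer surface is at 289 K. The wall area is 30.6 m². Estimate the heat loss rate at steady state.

Series thermal resistances:
R_inner film = 1/(h_i·A) = 1/(1480×30.6) = 2.208×10^-5 K/W
R_stainless steel = L/(kA) = 0.0052/(16.1×30.6) = 1.055×10^-5 K/W
R_ceramic-fibre blanket = L/(kA) = 0.16/(0.113×30.6) = 0.04627 K/W
R_copper = L/(kA) = 0.0018/(386×30.6) = 1.524×10^-7 K/W
R_total = 0.0463 K/W
Q = ΔT / R_total = 167 / 0.0463

Q ≈ 3610 W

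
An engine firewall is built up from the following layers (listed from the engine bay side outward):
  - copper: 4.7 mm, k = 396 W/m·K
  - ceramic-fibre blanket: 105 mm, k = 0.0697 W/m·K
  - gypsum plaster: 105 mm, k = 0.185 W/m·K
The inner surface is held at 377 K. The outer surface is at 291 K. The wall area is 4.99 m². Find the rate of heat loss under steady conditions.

Using the resistance-network approach (series):
R_copper = L/(kA) = 0.0047/(396×4.99) = 2.378×10^-6 K/W
R_ceramic-fibre blanket = L/(kA) = 0.105/(0.0697×4.99) = 0.3019 K/W
R_gypsum plaster = L/(kA) = 0.105/(0.185×4.99) = 0.1137 K/W
R_total = 0.4156 K/W
Q = ΔT / R_total = 86 / 0.4156

Q ≈ 207 W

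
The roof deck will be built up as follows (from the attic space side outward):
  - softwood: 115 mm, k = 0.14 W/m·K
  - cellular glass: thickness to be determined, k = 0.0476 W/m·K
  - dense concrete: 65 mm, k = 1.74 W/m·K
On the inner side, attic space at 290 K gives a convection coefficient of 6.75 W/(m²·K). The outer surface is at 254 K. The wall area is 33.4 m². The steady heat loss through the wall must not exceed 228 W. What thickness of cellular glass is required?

Series thermal resistances:
R_inner film = 1/(h_i·A) = 1/(6.75×33.4) = 0.004436 K/W
R_softwood = L/(kA) = 0.115/(0.14×33.4) = 0.02459 K/W
R_dense concrete = L/(kA) = 0.065/(1.74×33.4) = 0.001118 K/W
Sum of the known resistances R_other = 0.03015 K/W
Required total resistance R_tot = ΔT/Q_allow = 36/228 = 0.1579 K/W
R_cellular glass = R_tot − R_other = 0.1277 K/W
L = R·k·A = 0.1277×0.0476×33.4

L ≈ 203 mm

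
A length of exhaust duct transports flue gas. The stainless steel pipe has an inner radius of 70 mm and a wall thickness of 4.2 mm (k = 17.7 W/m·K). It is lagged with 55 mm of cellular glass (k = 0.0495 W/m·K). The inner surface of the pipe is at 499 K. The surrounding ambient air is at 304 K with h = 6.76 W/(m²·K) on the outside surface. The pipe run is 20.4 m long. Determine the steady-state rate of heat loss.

Treating each annulus and film as a series resistance:
R_stainless steel pipe wall = ln(74.2/70)/(2π×17.7×20.4) = 2.568×10^-5 K/W
R_cellular glass = ln(129.2/74.2)/(2π×0.0495×20.4) = 0.08741 K/W
R_outer film = 1/(h_o·2πr_oL) = 1/(6.76×2π×0.1292×20.4) = 0.008933 K/W
R_total = 0.09637 K/W
Q = ΔT/R_total = 195/0.09637

Q ≈ 2020 W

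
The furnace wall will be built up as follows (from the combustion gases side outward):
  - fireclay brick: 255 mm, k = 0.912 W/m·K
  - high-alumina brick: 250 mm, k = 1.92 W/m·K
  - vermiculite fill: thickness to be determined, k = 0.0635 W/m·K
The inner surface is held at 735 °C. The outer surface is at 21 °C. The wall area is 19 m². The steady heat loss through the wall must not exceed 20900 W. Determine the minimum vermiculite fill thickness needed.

L ≈ 15.2 mm

Thermal resistances in series:
R_fireclay brick = L/(kA) = 0.255/(0.912×19) = 0.01472 K/W
R_high-alumina brick = L/(kA) = 0.25/(1.92×19) = 0.006853 K/W
Sum of the known resistances R_other = 0.02157 K/W
Required total resistance R_tot = ΔT/Q_allow = 714/20900 = 0.03416 K/W
R_vermiculite fill = R_tot − R_other = 0.01259 K/W
L = R·k·A = 0.01259×0.0635×19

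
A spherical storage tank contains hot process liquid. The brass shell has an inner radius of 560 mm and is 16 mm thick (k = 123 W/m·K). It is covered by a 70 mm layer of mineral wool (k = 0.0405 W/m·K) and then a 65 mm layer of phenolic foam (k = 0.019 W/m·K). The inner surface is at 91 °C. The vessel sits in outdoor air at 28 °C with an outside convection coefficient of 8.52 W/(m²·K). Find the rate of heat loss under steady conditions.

Q ≈ 64.2 W

Spherical conduction: R = (1/r_in − 1/r_out)/(4πk) per layer; series-sum.
R_brass shell = (1/0.56 − 1/0.576)/(4π×123) = 3.209×10^-5 K/W
R_mineral wool = (1/0.576 − 1/0.646)/(4π×0.0405) = 0.3696 K/W
R_phenolic foam = (1/0.646 − 1/0.711)/(4π×0.019) = 0.5927 K/W
R_outer film = 1/(h·4πr_o²) = 1/(8.52×4π×0.711²) = 0.01848 K/W
R_total = 0.9809 K/W
Q = ΔT/R_total = 63/0.9809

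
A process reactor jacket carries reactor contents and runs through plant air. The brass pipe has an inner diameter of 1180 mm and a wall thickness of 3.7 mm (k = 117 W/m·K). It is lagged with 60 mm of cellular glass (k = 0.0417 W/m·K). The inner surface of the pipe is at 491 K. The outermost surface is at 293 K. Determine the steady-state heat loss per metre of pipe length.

q′ ≈ 539 W/m

Per-layer cylindrical resistances, series-summed:
R_brass pipe wall = ln(593.7/590)/(2π×117×1) = 8.504×10^-6 K/W
R_cellular glass = ln(653.7/593.7)/(2π×0.0417×1) = 0.3674 K/W
R_total = 0.3675 K/W
Q = ΔT/R_total = 198/0.3675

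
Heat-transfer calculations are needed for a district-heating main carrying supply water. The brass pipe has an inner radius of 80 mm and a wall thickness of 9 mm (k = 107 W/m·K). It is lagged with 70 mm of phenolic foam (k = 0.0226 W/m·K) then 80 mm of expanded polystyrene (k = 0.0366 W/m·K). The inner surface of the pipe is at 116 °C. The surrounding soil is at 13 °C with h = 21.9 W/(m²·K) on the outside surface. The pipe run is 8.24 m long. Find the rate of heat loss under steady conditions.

Q ≈ 144 W

Treating each annulus and film as a series resistance:
R_brass pipe wall = ln(89/80)/(2π×107×8.24) = 1.924×10^-5 K/W
R_phenolic foam = ln(159/89)/(2π×0.0226×8.24) = 0.4959 K/W
R_expanded polystyrene = ln(239/159)/(2π×0.0366×8.24) = 0.2151 K/W
R_outer film = 1/(h_o·2πr_oL) = 1/(21.9×2π×0.239×8.24) = 0.00369 K/W
R_total = 0.7147 K/W
Q = ΔT/R_total = 103/0.7147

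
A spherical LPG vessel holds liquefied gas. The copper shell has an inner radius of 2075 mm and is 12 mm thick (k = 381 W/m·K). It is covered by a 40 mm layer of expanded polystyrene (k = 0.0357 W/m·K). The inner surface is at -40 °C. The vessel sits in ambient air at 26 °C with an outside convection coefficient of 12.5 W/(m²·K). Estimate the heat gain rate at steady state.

Q ≈ 3070 W

Spherical conduction: R = (1/r_in − 1/r_out)/(4πk) per layer; series-sum.
R_copper shell = (1/2.075 − 1/2.087)/(4π×381) = 5.788×10^-7 K/W
R_expanded polystyrene = (1/2.087 − 1/2.127)/(4π×0.0357) = 0.02009 K/W
R_outer film = 1/(h·4πr_o²) = 1/(12.5×4π×2.127²) = 0.001407 K/W
R_total = 0.02149 K/W
Q = ΔT/R_total = 66/0.02149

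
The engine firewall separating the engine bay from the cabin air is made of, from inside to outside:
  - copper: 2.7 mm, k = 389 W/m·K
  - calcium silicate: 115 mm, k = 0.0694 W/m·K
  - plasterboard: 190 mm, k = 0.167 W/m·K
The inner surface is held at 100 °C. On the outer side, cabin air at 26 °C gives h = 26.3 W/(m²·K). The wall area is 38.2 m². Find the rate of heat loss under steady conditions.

Q ≈ 998 W

Thermal resistances in series:
R_copper = L/(kA) = 0.0027/(389×38.2) = 1.817×10^-7 K/W
R_calcium silicate = L/(kA) = 0.115/(0.0694×38.2) = 0.04338 K/W
R_plasterboard = L/(kA) = 0.19/(0.167×38.2) = 0.02978 K/W
R_outer film = 1/(h_o·A) = 1/(26.3×38.2) = 9.954×10^-4 K/W
R_total = 0.07416 K/W
Q = ΔT / R_total = 74 / 0.07416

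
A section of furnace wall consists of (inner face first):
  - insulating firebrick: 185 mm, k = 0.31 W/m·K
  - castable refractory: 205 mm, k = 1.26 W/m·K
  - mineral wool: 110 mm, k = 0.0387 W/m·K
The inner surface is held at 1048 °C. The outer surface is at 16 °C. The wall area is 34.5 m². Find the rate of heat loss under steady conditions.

Series thermal resistances:
R_insulating firebrick = L/(kA) = 0.185/(0.31×34.5) = 0.0173 K/W
R_castable refractory = L/(kA) = 0.205/(1.26×34.5) = 0.004716 K/W
R_mineral wool = L/(kA) = 0.11/(0.0387×34.5) = 0.08239 K/W
R_total = 0.1044 K/W
Q = ΔT / R_total = 1032 / 0.1044

Q ≈ 9880 W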